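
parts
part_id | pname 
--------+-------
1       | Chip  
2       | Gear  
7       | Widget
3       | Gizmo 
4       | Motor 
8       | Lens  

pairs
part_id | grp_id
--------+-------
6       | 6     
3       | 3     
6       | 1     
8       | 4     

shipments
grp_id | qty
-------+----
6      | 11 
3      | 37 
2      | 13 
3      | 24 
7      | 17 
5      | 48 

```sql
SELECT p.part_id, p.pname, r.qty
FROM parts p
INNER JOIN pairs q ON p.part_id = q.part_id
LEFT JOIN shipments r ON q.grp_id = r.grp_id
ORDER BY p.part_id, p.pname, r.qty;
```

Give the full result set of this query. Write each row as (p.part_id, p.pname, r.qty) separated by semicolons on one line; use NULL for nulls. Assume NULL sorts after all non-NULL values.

(3, Gizmo, 24); (3, Gizmo, 37); (8, Lens, NULL)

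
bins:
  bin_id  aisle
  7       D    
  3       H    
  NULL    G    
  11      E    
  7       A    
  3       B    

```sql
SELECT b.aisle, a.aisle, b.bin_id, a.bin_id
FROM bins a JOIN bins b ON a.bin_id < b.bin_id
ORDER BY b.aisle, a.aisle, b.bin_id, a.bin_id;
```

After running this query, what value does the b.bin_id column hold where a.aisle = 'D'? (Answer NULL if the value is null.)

11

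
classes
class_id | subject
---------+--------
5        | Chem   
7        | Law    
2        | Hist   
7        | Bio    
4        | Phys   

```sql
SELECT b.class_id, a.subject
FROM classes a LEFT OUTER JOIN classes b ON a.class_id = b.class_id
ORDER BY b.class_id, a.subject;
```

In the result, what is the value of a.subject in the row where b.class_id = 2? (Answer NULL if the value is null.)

Hist

LEFT JOIN keeps every row from `classes a`; unmatched rows get NULL for `classes b`'s columns.
Matching on a.class_id = b.class_id.
- class_id=5: 1 matching b row(s), so 1 row(s) emitted.
- class_id=7: 2 matching b row(s), so 2 row(s) emitted.
- class_id=2: 1 matching b row(s), so 1 row(s) emitted.
- class_id=7: 2 matching b row(s), so 2 row(s) emitted.
- class_id=4: 1 matching b row(s), so 1 row(s) emitted.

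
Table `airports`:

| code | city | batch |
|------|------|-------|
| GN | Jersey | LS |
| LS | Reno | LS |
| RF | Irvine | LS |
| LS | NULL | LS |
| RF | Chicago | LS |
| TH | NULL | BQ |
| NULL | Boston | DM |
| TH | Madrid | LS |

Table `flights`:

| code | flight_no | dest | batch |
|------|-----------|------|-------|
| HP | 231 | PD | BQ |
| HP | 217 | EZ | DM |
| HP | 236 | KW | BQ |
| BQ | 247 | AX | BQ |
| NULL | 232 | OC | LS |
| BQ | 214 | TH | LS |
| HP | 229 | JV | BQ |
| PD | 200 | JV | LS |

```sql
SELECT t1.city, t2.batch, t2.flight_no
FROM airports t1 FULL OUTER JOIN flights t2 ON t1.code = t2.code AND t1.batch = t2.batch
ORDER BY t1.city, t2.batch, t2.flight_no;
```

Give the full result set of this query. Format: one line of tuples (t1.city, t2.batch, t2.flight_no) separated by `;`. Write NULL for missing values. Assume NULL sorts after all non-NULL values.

(Boston, NULL, NULL); (Chicago, NULL, NULL); (Irvine, NULL, NULL); (Jersey, NULL, NULL); (Madrid, NULL, NULL); (Reno, NULL, NULL); (NULL, BQ, 229); (NULL, BQ, 231); (NULL, BQ, 236); (NULL, BQ, 247); (NULL, DM, 217); (NULL, LS, 200); (NULL, LS, 214); (NULL, LS, 232); (NULL, NULL, NULL); (NULL, NULL, NULL)

FULL OUTER JOIN keeps every row from both sides; unmatched rows get NULL for the other side's columns.
Matching on t1.code = t2.code AND t1.batch = t2.batch. A NULL in a compared column never satisfies the condition.
Matched pairs: 0; unmatched t1 rows kept: 8; unmatched t2 rows kept: 8.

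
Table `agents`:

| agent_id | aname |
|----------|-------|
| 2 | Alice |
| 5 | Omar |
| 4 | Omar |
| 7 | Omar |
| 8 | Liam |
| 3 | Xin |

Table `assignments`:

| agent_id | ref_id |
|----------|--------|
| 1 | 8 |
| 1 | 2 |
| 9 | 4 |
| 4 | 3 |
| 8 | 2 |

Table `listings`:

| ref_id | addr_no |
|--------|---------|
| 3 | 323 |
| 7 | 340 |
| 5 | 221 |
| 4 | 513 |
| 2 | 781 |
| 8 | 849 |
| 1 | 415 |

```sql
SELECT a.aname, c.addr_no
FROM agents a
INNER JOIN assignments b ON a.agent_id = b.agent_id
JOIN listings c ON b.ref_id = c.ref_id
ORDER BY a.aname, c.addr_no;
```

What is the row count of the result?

2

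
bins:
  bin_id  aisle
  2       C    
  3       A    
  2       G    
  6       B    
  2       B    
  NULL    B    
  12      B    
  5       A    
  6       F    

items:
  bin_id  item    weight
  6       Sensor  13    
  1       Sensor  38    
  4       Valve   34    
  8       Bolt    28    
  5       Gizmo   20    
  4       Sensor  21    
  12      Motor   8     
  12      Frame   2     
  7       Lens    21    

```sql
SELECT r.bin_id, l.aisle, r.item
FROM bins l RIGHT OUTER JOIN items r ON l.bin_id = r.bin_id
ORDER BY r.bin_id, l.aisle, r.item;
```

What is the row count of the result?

10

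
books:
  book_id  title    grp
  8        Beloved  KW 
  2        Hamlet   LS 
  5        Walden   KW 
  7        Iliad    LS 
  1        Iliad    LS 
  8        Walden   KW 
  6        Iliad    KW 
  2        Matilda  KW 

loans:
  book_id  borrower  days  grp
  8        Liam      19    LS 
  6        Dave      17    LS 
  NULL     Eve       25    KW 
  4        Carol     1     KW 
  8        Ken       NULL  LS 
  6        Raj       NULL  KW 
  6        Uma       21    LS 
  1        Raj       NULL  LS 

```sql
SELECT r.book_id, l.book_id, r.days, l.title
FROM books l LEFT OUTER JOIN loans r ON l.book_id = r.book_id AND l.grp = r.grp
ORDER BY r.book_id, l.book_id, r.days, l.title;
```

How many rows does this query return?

8

LEFT JOIN keeps every row from `books`; unmatched rows get NULL for `loans`'s columns.
Matching on l.book_id = r.book_id AND l.grp = r.grp. A NULL in a compared column never satisfies the condition.
- l (book_id=8, grp=KW) has no partner → padded with NULL.
- l (book_id=2, grp=LS) has no partner → padded with NULL.
- l (book_id=5, grp=KW) has no partner → padded with NULL.
- l (book_id=7, grp=LS) has no partner → padded with NULL.
- l (book_id=1, grp=LS) pairs with 1 row(s) of r.
- l (book_id=8, grp=KW) has no partner → padded with NULL.
- l (book_id=6, grp=KW) pairs with 1 row(s) of r.
- l (book_id=2, grp=KW) has no partner → padded with NULL.
Total: 2 matched + 6 padded = 8 rows.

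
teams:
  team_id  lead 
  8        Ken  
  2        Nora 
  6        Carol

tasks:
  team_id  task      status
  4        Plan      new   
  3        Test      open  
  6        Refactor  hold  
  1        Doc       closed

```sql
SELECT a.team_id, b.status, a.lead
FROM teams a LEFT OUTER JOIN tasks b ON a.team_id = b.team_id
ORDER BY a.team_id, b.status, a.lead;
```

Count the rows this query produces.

LEFT JOIN keeps every row from `teams`; unmatched rows get NULL for `tasks`'s columns.
Matching on a.team_id = b.team_id.
Matched pairs: 1; unmatched a rows kept: 2.
Total: 1 matched + 2 padded = 3 rows.

3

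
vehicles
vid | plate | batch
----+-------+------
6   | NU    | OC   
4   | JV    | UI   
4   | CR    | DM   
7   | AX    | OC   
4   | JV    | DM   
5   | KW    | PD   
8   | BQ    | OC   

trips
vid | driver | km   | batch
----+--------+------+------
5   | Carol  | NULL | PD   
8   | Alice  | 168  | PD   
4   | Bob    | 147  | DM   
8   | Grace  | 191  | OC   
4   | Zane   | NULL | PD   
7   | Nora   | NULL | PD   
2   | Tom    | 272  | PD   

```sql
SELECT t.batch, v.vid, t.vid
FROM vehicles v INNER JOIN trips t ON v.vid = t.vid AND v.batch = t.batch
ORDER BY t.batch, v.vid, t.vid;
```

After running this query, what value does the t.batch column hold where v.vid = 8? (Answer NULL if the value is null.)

OC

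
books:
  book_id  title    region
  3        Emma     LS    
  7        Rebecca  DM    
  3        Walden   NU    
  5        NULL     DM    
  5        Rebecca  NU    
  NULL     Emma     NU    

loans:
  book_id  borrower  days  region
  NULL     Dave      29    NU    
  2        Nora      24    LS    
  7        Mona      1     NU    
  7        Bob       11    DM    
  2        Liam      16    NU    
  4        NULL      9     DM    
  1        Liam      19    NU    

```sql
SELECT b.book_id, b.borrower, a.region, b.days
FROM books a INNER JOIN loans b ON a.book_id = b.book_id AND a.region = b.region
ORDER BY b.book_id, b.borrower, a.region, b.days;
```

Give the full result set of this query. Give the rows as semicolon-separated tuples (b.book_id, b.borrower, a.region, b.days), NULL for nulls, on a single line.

INNER JOIN keeps only pairs where the ON condition holds.
Matching on a.book_id = b.book_id AND a.region = b.region. A NULL in a compared column never satisfies the condition.
- a (book_id=3, region=LS) has no partner → excluded.
- a (book_id=7, region=DM) pairs with 1 row(s) of b.
- a (book_id=3, region=NU) has no partner → excluded.
- a (book_id=5, region=DM) has no partner → excluded.
- a (book_id=5, region=NU) has no partner → excluded.
- a (book_id=NULL, region=NU) has no partner → excluded.
After projecting and ordering:
b.book_id | b.borrower | a.region | b.days
7 | Bob | DM | 11

(7, Bob, DM, 11)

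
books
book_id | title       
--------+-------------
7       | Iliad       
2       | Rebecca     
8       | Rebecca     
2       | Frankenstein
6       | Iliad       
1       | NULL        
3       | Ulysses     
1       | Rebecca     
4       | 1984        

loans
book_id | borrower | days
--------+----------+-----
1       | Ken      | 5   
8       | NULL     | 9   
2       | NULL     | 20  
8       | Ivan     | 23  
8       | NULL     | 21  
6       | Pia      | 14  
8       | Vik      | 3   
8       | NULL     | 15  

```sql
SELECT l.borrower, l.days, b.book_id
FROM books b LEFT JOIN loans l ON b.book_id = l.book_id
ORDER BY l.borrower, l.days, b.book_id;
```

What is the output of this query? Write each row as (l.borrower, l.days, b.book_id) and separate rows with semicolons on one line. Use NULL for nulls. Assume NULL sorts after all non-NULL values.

(Ivan, 23, 8); (Ken, 5, 1); (Ken, 5, 1); (Pia, 14, 6); (Vik, 3, 8); (NULL, 9, 8); (NULL, 15, 8); (NULL, 20, 2); (NULL, 20, 2); (NULL, 21, 8); (NULL, NULL, 3); (NULL, NULL, 4); (NULL, NULL, 7)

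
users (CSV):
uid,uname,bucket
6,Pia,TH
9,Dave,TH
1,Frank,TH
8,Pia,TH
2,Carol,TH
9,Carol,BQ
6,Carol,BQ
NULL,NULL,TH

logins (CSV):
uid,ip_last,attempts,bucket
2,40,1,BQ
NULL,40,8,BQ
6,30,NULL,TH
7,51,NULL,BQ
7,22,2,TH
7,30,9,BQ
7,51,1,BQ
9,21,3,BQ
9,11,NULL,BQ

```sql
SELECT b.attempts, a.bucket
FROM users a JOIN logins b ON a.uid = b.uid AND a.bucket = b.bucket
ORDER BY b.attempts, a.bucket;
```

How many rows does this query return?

INNER JOIN keeps only pairs where the ON condition holds.
Matching on a.uid = b.uid AND a.bucket = b.bucket. A NULL in a compared column never satisfies the condition.
Matched pairs: 3.
Total: 3 rows.

3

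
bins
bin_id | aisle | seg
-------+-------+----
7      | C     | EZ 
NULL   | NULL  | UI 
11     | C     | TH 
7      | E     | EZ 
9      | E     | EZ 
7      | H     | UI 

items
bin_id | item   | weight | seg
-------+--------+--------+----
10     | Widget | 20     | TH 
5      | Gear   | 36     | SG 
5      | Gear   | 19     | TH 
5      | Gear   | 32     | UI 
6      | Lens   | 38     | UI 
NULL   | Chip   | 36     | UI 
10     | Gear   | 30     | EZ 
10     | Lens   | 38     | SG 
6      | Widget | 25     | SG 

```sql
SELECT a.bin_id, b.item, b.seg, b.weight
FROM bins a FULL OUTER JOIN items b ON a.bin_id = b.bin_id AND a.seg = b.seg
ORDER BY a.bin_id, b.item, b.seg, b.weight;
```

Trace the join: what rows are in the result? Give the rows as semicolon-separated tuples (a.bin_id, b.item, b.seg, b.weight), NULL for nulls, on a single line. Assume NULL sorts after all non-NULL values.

FULL OUTER JOIN keeps every row from both sides; unmatched rows get NULL for the other side's columns.
Matching on a.bin_id = b.bin_id AND a.seg = b.seg. A NULL in a compared column never satisfies the condition.
Matched pairs: 0; unmatched a rows kept: 6; unmatched b rows kept: 9.

(7, NULL, NULL, NULL); (7, NULL, NULL, NULL); (7, NULL, NULL, NULL); (9, NULL, NULL, NULL); (11, NULL, NULL, NULL); (NULL, Chip, UI, 36); (NULL, Gear, EZ, 30); (NULL, Gear, SG, 36); (NULL, Gear, TH, 19); (NULL, Gear, UI, 32); (NULL, Lens, SG, 38); (NULL, Lens, UI, 38); (NULL, Widget, SG, 25); (NULL, Widget, TH, 20); (NULL, NULL, NULL, NULL)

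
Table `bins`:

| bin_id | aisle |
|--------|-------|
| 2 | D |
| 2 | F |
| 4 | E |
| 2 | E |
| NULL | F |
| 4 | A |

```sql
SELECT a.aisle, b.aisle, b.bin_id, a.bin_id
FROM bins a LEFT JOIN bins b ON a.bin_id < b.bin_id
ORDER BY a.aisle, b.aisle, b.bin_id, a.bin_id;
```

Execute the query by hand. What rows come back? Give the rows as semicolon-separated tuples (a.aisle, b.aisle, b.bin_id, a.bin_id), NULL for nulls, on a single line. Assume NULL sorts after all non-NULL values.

LEFT JOIN keeps every row from `bins a`; unmatched rows get NULL for `bins b`'s columns.
Matching on a.bin_id < b.bin_id. A NULL in a compared column never satisfies the condition.
- bin_id=2: 2 matching b row(s), so 2 row(s) emitted.
- bin_id=2: 2 matching b row(s), so 2 row(s) emitted.
- bin_id=4: no b row matches, row kept with b columns NULL.
- bin_id=2: 2 matching b row(s), so 2 row(s) emitted.
- bin_id=NULL: no b row matches, row kept with b columns NULL.
- bin_id=4: no b row matches, row kept with b columns NULL.
After projecting and ordering:
a.aisle | b.aisle | b.bin_id | a.bin_id
A | NULL | NULL | 4
D | A | 4 | 2
D | E | 4 | 2
E | A | 4 | 2
E | E | 4 | 2
E | NULL | NULL | 4
F | A | 4 | 2
F | E | 4 | 2
F | NULL | NULL | NULL

(A, NULL, NULL, 4); (D, A, 4, 2); (D, E, 4, 2); (E, A, 4, 2); (E, E, 4, 2); (E, NULL, NULL, 4); (F, A, 4, 2); (F, E, 4, 2); (F, NULL, NULL, NULL)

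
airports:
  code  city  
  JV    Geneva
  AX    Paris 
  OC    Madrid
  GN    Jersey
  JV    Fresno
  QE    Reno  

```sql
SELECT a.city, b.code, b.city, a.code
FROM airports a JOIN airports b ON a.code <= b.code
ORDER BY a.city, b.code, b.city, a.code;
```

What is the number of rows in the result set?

22

INNER JOIN keeps only pairs where the ON condition holds.
Matching on a.code <= b.code.
- a[0] code=JV → 4 match(es) in b → 4 row(s).
- a[1] code=AX → 6 match(es) in b → 6 row(s).
- a[2] code=OC → 2 match(es) in b → 2 row(s).
- a[3] code=GN → 5 match(es) in b → 5 row(s).
- a[4] code=JV → 4 match(es) in b → 4 row(s).
- a[5] code=QE → 1 match(es) in b → 1 row(s).
Total: 22 rows.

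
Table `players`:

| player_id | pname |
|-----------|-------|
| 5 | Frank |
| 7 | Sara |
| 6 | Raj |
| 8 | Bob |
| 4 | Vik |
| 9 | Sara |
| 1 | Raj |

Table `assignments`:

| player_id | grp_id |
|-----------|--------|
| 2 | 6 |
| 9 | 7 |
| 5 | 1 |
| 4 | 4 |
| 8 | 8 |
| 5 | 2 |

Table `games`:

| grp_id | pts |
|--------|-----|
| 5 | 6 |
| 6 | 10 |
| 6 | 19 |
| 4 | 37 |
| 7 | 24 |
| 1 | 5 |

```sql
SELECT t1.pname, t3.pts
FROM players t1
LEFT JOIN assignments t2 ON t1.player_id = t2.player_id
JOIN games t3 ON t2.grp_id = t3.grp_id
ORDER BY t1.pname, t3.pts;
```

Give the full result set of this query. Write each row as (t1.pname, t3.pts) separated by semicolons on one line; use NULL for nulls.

(Frank, 5); (Sara, 24); (Vik, 37)

Joins associate left-to-right: players LEFT JOIN assignments on player_id gives 8 intermediate row(s).
Then INNER JOIN `games t3` on grp_id: keep only rows whose t2.grp_id appears in t3.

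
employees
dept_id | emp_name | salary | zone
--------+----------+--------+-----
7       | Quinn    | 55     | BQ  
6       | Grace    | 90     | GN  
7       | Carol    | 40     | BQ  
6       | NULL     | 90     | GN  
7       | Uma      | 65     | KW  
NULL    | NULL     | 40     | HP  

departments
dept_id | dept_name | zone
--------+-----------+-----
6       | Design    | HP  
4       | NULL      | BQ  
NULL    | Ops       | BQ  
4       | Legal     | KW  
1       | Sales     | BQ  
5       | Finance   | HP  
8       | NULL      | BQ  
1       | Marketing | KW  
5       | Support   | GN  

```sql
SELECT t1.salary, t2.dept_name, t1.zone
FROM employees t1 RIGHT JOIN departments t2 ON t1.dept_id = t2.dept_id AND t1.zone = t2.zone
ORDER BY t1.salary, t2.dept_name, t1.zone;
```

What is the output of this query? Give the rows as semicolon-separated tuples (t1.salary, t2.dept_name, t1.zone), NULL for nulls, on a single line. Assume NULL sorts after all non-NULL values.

RIGHT JOIN keeps every row from `departments`; unmatched rows get NULL for `employees`'s columns.
Matching on t1.dept_id = t2.dept_id AND t1.zone = t2.zone. A NULL in a compared column never satisfies the condition.
- t1 row (dept_id=7, zone=BQ): no match.
- t1 row (dept_id=6, zone=GN): no match.
- t1 row (dept_id=7, zone=BQ): no match.
- t1 row (dept_id=6, zone=GN): no match.
- t1 row (dept_id=7, zone=KW): no match.
- t1 row (dept_id=NULL, zone=HP): no match.
- 9 row(s) from t2 found no t1 partner → padded with NULL.
After projecting and ordering:
t1.salary | t2.dept_name | t1.zone
NULL | Design | NULL
NULL | Finance | NULL
NULL | Legal | NULL
NULL | Marketing | NULL
NULL | Ops | NULL
NULL | Sales | NULL
NULL | Support | NULL
NULL | NULL | NULL
NULL | NULL | NULL

(NULL, Design, NULL); (NULL, Finance, NULL); (NULL, Legal, NULL); (NULL, Marketing, NULL); (NULL, Ops, NULL); (NULL, Sales, NULL); (NULL, Support, NULL); (NULL, NULL, NULL); (NULL, NULL, NULL)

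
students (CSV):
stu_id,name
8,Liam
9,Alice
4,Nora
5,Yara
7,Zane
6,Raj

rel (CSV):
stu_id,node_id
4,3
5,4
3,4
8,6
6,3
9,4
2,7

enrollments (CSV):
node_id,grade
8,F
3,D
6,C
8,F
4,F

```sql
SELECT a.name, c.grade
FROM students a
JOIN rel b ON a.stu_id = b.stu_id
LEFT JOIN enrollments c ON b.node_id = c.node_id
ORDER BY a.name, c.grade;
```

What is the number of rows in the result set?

5

Joins associate left-to-right: students INNER JOIN rel on stu_id gives 5 intermediate row(s).
Then LEFT JOIN `enrollments c` on node_id: each of those 5 rows is kept; rows whose b.node_id has no match in c get NULL for c's columns.
Result: 5 row(s).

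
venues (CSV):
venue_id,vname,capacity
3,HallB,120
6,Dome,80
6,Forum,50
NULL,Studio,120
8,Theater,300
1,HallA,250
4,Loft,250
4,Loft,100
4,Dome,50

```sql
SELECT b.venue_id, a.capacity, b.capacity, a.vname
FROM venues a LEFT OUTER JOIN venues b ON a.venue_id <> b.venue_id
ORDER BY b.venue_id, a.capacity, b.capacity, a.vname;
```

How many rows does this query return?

LEFT JOIN keeps every row from `venues a`; unmatched rows get NULL for `venues b`'s columns.
Matching on a.venue_id <> b.venue_id. A NULL in a compared column never satisfies the condition.
- a (venue_id=3) pairs with 7 row(s) of b.
- a (venue_id=6) pairs with 6 row(s) of b.
- a (venue_id=6) pairs with 6 row(s) of b.
- a (venue_id=NULL) has no partner → padded with NULL.
- a (venue_id=8) pairs with 7 row(s) of b.
- a (venue_id=1) pairs with 7 row(s) of b.
- a (venue_id=4) pairs with 5 row(s) of b.
- a (venue_id=4) pairs with 5 row(s) of b.
- a (venue_id=4) pairs with 5 row(s) of b.
Total: 48 matched + 1 padded = 49 rows.

49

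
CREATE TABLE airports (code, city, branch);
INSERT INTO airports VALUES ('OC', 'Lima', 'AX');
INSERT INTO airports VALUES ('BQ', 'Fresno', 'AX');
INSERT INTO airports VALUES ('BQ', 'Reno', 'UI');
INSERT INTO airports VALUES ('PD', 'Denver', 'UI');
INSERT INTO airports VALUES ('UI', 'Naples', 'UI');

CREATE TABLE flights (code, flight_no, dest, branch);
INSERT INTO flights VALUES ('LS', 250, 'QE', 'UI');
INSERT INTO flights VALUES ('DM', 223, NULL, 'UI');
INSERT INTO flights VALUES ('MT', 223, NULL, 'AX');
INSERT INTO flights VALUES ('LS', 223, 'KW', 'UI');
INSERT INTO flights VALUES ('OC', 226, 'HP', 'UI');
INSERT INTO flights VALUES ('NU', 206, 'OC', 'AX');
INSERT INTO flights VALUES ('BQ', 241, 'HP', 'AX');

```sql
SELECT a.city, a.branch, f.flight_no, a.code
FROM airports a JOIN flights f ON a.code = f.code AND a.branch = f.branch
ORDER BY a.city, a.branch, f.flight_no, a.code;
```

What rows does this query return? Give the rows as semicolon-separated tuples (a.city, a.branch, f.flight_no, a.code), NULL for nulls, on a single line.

INNER JOIN keeps only pairs where the ON condition holds.
Matching on a.code = f.code AND a.branch = f.branch.
- a row (code=OC, branch=AX): no match → dropped.
- a row (code=BQ, branch=AX): matches 1 f row(s) → 1 output row(s).
- a row (code=BQ, branch=UI): no match → dropped.
- a row (code=PD, branch=UI): no match → dropped.
- a row (code=UI, branch=UI): no match → dropped.
After projecting and ordering:
a.city | a.branch | f.flight_no | a.code
Fresno | AX | 241 | BQ

(Fresno, AX, 241, BQ)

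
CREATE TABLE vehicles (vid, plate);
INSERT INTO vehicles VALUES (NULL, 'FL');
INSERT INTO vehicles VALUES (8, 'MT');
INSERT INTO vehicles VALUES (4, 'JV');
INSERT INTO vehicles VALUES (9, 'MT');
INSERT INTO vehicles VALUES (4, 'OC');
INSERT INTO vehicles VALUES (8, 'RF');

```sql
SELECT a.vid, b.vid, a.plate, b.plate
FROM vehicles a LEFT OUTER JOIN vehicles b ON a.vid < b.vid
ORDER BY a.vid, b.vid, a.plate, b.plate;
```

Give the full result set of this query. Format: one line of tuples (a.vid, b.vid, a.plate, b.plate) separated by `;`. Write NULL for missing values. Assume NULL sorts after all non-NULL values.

LEFT JOIN keeps every row from `vehicles a`; unmatched rows get NULL for `vehicles b`'s columns.
Matching on a.vid < b.vid. A NULL in a compared column never satisfies the condition.
Matched pairs: 8; unmatched a rows kept: 2.

(4, 8, JV, MT); (4, 8, JV, RF); (4, 8, OC, MT); (4, 8, OC, RF); (4, 9, JV, MT); (4, 9, OC, MT); (8, 9, MT, MT); (8, 9, RF, MT); (9, NULL, MT, NULL); (NULL, NULL, FL, NULL)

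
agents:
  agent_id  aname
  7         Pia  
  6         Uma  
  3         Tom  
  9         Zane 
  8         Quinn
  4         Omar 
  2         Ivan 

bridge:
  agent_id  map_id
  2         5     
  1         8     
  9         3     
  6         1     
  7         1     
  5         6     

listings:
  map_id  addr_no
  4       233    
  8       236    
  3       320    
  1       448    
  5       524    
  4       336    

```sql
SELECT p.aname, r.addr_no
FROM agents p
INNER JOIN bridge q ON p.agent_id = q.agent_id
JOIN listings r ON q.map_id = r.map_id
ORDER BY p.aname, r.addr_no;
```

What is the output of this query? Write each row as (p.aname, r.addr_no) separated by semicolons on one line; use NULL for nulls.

Evaluate left to right. First `agents p INNER JOIN bridge q` on agent_id: 4 row(s).
Then INNER JOIN `listings r` on map_id: keep only rows whose q.map_id appears in r.

(Ivan, 524); (Pia, 448); (Uma, 448); (Zane, 320)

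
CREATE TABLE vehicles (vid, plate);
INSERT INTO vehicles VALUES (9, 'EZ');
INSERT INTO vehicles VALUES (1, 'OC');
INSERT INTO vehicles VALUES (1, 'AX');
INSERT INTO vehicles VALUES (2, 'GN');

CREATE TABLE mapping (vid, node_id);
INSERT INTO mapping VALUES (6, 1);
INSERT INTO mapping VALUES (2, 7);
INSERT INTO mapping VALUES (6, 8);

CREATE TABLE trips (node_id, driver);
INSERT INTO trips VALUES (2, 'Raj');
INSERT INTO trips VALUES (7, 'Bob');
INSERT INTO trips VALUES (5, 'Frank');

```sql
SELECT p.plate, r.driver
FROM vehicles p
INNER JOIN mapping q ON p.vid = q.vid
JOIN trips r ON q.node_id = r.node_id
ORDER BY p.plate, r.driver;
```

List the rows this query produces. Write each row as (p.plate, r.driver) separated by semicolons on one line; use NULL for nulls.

(GN, Bob)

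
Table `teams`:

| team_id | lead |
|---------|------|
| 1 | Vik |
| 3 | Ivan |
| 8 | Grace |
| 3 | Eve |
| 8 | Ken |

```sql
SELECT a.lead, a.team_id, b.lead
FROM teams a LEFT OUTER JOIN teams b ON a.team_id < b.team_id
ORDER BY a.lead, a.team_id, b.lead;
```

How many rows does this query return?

LEFT JOIN keeps every row from `teams a`; unmatched rows get NULL for `teams b`'s columns.
Matching on a.team_id < b.team_id.
Matched pairs: 8; unmatched a rows kept: 2.
Total: 8 matched + 2 padded = 10 rows.

10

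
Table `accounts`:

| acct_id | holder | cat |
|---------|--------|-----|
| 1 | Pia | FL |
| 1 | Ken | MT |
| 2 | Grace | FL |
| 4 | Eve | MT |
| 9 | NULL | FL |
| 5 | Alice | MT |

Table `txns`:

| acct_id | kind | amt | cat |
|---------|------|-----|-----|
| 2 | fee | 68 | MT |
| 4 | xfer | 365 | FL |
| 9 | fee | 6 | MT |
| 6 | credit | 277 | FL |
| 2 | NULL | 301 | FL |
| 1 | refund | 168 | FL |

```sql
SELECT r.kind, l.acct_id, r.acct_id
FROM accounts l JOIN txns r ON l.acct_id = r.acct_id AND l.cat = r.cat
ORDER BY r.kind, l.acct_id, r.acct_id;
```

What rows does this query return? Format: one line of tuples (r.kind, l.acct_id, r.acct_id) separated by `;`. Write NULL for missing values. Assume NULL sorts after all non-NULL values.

INNER JOIN keeps only pairs where the ON condition holds.
Matching on l.acct_id = r.acct_id AND l.cat = r.cat.
- l row (acct_id=1, cat=FL): matches 1 r row(s) → 1 output row(s).
- l row (acct_id=1, cat=MT): no match → dropped.
- l row (acct_id=2, cat=FL): matches 1 r row(s) → 1 output row(s).
- l row (acct_id=4, cat=MT): no match → dropped.
- l row (acct_id=9, cat=FL): no match → dropped.
- l row (acct_id=5, cat=MT): no match → dropped.
After projecting and ordering:
r.kind | l.acct_id | r.acct_id
refund | 1 | 1
NULL | 2 | 2

(refund, 1, 1); (NULL, 2, 2)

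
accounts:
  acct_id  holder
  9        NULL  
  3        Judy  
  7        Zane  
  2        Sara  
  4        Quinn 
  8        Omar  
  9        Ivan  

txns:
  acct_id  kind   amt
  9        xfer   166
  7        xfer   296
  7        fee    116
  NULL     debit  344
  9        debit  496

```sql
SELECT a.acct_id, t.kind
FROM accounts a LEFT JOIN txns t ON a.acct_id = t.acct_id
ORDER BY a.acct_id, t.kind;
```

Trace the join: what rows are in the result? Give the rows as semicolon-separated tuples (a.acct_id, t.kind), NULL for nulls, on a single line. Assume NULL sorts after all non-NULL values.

(2, NULL); (3, NULL); (4, NULL); (7, fee); (7, xfer); (8, NULL); (9, debit); (9, debit); (9, xfer); (9, xfer)

LEFT JOIN keeps every row from `accounts`; unmatched rows get NULL for `txns`'s columns.
Matching on a.acct_id = t.acct_id. A NULL in a compared column never satisfies the condition.
- a[0] acct_id=9 → 2 match(es) in t → 2 row(s).
- a[1] acct_id=3 → no match; kept with NULLs on the t side.
- a[2] acct_id=7 → 2 match(es) in t → 2 row(s).
- a[3] acct_id=2 → no match; kept with NULLs on the t side.
- a[4] acct_id=4 → no match; kept with NULLs on the t side.
- a[5] acct_id=8 → no match; kept with NULLs on the t side.
- a[6] acct_id=9 → 2 match(es) in t → 2 row(s).
After projecting and ordering:
a.acct_id | t.kind
2 | NULL
3 | NULL
4 | NULL
7 | fee
7 | xfer
8 | NULL
9 | debit
9 | debit
9 | xfer
9 | xfer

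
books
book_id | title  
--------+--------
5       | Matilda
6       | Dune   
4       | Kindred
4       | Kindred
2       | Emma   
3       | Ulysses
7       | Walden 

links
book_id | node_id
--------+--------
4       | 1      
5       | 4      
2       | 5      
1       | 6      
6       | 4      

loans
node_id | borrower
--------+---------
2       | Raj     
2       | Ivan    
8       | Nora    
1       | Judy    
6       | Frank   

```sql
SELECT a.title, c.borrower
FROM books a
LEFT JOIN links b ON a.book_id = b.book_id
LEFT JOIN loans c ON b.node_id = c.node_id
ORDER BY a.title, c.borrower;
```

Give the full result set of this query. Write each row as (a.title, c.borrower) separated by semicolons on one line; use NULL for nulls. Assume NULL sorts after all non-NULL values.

Step 1 — a LEFT JOIN b on book_id → 7 row(s).
Then LEFT JOIN `loans c` on node_id: each of those 7 rows is kept; rows whose b.node_id has no match in c get NULL for c's columns.

(Dune, NULL); (Emma, NULL); (Kindred, Judy); (Kindred, Judy); (Matilda, NULL); (Ulysses, NULL); (Walden, NULL)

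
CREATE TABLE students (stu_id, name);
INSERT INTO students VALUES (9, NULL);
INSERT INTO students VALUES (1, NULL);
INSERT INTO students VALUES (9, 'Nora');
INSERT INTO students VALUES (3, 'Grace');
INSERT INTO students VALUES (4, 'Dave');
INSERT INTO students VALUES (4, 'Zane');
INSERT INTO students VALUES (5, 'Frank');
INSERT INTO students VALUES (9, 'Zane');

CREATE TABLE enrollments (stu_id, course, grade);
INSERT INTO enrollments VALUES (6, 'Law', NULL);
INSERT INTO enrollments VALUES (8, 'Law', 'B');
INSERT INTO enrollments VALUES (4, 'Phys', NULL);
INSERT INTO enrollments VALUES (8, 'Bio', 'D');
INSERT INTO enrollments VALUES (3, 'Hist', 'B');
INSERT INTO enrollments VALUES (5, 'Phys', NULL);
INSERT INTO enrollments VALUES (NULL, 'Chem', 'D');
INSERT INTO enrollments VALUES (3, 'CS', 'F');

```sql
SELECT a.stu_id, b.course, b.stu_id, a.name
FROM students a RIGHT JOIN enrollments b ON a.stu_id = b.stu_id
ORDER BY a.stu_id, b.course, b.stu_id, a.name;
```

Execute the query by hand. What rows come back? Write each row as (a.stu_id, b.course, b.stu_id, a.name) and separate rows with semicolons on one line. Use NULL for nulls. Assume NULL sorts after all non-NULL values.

(3, CS, 3, Grace); (3, Hist, 3, Grace); (4, Phys, 4, Dave); (4, Phys, 4, Zane); (5, Phys, 5, Frank); (NULL, Bio, 8, NULL); (NULL, Chem, NULL, NULL); (NULL, Law, 6, NULL); (NULL, Law, 8, NULL)

RIGHT JOIN keeps every row from `enrollments`; unmatched rows get NULL for `students`'s columns.
Matching on a.stu_id = b.stu_id. A NULL in a compared column never satisfies the condition.
- stu_id=9: no matching b row.
- stu_id=1: no matching b row.
- stu_id=9: no matching b row.
- stu_id=3: 2 matching b row(s), so 2 row(s) emitted.
- stu_id=4: 1 matching b row(s), so 1 row(s) emitted.
- stu_id=4: 1 matching b row(s), so 1 row(s) emitted.
- stu_id=5: 1 matching b row(s), so 1 row(s) emitted.
- stu_id=9: no matching b row.
- 4 b row(s) had no a match → kept, a columns NULL.
After projecting and ordering:
a.stu_id | b.course | b.stu_id | a.name
3 | CS | 3 | Grace
3 | Hist | 3 | Grace
4 | Phys | 4 | Dave
4 | Phys | 4 | Zane
5 | Phys | 5 | Frank
NULL | Bio | 8 | NULL
NULL | Chem | NULL | NULL
NULL | Law | 6 | NULL
NULL | Law | 8 | NULL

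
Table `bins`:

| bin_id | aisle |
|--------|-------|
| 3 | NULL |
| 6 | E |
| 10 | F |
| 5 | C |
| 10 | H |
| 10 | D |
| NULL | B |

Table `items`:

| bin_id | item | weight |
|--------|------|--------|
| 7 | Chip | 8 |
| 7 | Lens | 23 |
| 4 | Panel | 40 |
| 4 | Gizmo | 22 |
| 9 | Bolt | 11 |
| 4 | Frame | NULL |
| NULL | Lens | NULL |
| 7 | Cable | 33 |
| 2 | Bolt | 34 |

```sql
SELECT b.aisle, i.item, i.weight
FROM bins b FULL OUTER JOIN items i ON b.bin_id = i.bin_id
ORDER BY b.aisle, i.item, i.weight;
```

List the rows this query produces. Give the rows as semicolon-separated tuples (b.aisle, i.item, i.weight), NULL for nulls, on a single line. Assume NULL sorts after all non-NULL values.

(B, NULL, NULL); (C, NULL, NULL); (D, NULL, NULL); (E, NULL, NULL); (F, NULL, NULL); (H, NULL, NULL); (NULL, Bolt, 11); (NULL, Bolt, 34); (NULL, Cable, 33); (NULL, Chip, 8); (NULL, Frame, NULL); (NULL, Gizmo, 22); (NULL, Lens, 23); (NULL, Lens, NULL); (NULL, Panel, 40); (NULL, NULL, NULL)

FULL OUTER JOIN keeps every row from both sides; unmatched rows get NULL for the other side's columns.
Matching on b.bin_id = i.bin_id. A NULL in a compared column never satisfies the condition.
Matched pairs: 0; unmatched b rows kept: 7; unmatched i rows kept: 9.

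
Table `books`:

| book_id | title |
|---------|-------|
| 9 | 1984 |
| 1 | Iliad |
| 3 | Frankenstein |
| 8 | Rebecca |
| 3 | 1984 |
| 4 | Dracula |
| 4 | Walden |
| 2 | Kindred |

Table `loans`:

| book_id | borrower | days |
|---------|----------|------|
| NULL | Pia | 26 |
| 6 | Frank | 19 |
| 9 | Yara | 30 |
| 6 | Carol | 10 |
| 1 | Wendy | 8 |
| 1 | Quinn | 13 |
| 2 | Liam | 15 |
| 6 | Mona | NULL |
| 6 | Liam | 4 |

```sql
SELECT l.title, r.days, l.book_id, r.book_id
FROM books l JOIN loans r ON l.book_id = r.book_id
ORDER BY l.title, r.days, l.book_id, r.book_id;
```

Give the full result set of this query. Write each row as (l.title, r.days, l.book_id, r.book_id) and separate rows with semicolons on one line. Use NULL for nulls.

(1984, 30, 9, 9); (Iliad, 8, 1, 1); (Iliad, 13, 1, 1); (Kindred, 15, 2, 2)

INNER JOIN keeps only pairs where the ON condition holds.
Matching on l.book_id = r.book_id. A NULL in a compared column never satisfies the condition.
Matched pairs: 4.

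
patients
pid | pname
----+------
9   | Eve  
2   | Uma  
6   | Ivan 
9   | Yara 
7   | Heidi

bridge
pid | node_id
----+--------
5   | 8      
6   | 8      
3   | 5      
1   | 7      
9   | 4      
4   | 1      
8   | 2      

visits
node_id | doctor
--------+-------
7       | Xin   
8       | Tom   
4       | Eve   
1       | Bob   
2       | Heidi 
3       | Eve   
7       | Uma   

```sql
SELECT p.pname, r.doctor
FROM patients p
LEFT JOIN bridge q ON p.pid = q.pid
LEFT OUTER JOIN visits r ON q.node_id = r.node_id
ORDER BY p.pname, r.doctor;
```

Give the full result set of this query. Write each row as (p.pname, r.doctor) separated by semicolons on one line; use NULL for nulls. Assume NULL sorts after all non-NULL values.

(Eve, Eve); (Heidi, NULL); (Ivan, Tom); (Uma, NULL); (Yara, Eve)

Evaluate left to right. First `patients p LEFT JOIN bridge q` on pid: 5 row(s).
Then LEFT JOIN `visits r` on node_id: each of those 5 rows is kept; rows whose q.node_id has no match in r get NULL for r's columns.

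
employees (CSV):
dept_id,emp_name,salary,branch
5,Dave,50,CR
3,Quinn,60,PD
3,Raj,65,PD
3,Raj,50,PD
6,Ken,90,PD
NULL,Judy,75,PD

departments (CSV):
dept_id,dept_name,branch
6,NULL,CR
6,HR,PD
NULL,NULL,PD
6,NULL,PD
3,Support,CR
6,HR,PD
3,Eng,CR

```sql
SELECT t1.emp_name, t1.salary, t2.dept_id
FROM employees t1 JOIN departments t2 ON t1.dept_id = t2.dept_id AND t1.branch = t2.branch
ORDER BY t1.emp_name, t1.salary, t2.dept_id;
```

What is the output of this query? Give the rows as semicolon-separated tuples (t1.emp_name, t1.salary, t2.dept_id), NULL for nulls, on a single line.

INNER JOIN keeps only pairs where the ON condition holds.
Matching on t1.dept_id = t2.dept_id AND t1.branch = t2.branch. A NULL in a compared column never satisfies the condition.
- dept_id=5, branch=CR: no matching t2 row, dropped.
- dept_id=3, branch=PD: no matching t2 row, dropped.
- dept_id=3, branch=PD: no matching t2 row, dropped.
- dept_id=3, branch=PD: no matching t2 row, dropped.
- dept_id=6, branch=PD: 3 matching t2 row(s), so 3 row(s) emitted.
- dept_id=NULL, branch=PD: no matching t2 row, dropped.
After projecting and ordering:
t1.emp_name | t1.salary | t2.dept_id
Ken | 90 | 6
Ken | 90 | 6
Ken | 90 | 6

(Ken, 90, 6); (Ken, 90, 6); (Ken, 90, 6)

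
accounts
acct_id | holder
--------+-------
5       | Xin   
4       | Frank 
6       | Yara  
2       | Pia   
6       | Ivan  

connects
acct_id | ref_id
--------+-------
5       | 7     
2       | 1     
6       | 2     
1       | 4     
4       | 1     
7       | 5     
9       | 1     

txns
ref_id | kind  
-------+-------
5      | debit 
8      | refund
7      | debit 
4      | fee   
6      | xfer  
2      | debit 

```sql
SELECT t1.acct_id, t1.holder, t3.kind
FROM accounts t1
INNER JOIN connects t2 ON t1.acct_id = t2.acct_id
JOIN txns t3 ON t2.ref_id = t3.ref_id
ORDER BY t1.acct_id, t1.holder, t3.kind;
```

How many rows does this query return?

Step 1 — t1 INNER JOIN t2 on acct_id → 5 row(s).
Then INNER JOIN `txns t3` on ref_id: keep only rows whose t2.ref_id appears in t3.
Result: 3 row(s).

3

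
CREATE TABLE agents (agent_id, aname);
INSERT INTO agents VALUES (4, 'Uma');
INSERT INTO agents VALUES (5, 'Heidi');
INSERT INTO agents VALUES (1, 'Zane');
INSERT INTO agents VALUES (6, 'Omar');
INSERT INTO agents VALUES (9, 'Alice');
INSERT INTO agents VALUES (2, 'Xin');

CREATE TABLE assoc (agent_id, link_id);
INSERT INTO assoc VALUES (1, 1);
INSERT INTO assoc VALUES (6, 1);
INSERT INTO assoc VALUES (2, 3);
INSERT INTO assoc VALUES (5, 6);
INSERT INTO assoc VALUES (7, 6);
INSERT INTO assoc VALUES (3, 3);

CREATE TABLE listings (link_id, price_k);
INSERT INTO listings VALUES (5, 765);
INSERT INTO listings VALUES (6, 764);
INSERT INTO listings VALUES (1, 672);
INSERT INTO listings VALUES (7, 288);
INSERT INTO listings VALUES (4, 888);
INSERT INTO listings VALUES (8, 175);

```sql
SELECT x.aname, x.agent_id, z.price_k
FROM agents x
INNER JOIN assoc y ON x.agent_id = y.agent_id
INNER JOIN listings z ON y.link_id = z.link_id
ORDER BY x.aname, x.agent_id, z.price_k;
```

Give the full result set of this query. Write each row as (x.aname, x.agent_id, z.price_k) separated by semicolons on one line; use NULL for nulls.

(Heidi, 5, 764); (Omar, 6, 672); (Zane, 1, 672)

Evaluate left to right. First `agents x INNER JOIN assoc y` on agent_id: 4 row(s).
Then INNER JOIN `listings z` on link_id: keep only rows whose y.link_id appears in z.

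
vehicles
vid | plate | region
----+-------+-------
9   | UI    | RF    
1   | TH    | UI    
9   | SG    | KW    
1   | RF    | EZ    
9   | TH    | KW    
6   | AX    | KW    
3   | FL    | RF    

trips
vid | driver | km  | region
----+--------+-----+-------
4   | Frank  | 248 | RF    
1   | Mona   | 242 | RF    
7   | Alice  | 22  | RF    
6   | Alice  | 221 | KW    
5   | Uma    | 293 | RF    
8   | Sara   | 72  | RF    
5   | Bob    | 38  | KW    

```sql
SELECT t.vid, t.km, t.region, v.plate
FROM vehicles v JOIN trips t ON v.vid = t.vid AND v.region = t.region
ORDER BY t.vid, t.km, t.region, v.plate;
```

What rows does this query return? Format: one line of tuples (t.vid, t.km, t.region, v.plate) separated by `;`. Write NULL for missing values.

INNER JOIN keeps only pairs where the ON condition holds.
Matching on v.vid = t.vid AND v.region = t.region.
- vid=9, region=RF: no matching t row, dropped.
- vid=1, region=UI: no matching t row, dropped.
- vid=9, region=KW: no matching t row, dropped.
- vid=1, region=EZ: no matching t row, dropped.
- vid=9, region=KW: no matching t row, dropped.
- vid=6, region=KW: 1 matching t row(s), so 1 row(s) emitted.
- vid=3, region=RF: no matching t row, dropped.
After projecting and ordering:
t.vid | t.km | t.region | v.plate
6 | 221 | KW | AX

(6, 221, KW, AX)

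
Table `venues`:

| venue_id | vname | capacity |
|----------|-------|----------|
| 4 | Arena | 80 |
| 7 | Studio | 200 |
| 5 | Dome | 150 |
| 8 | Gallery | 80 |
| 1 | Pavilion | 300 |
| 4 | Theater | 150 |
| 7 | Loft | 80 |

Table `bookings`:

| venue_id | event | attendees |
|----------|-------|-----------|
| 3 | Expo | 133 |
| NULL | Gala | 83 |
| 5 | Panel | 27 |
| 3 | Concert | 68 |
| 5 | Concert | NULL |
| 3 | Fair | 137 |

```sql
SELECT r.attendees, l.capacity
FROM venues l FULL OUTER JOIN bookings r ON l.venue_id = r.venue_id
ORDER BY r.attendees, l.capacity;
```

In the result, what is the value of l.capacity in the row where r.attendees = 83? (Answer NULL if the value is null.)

NULL

FULL OUTER JOIN keeps every row from both sides; unmatched rows get NULL for the other side's columns.
Matching on l.venue_id = r.venue_id. A NULL in a compared column never satisfies the condition.
Matched pairs: 2; unmatched l rows kept: 6; unmatched r rows kept: 4.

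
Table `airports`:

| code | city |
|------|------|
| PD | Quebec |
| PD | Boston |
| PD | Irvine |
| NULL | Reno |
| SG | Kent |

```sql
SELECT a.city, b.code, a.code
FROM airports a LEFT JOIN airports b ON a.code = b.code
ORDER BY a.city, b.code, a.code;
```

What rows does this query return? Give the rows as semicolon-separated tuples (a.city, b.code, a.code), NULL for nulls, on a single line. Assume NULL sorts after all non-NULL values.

LEFT JOIN keeps every row from `airports a`; unmatched rows get NULL for `airports b`'s columns.
Matching on a.code = b.code. A NULL in a compared column never satisfies the condition.
Matched pairs: 10; unmatched a rows kept: 1.

(Boston, PD, PD); (Boston, PD, PD); (Boston, PD, PD); (Irvine, PD, PD); (Irvine, PD, PD); (Irvine, PD, PD); (Kent, SG, SG); (Quebec, PD, PD); (Quebec, PD, PD); (Quebec, PD, PD); (Reno, NULL, NULL)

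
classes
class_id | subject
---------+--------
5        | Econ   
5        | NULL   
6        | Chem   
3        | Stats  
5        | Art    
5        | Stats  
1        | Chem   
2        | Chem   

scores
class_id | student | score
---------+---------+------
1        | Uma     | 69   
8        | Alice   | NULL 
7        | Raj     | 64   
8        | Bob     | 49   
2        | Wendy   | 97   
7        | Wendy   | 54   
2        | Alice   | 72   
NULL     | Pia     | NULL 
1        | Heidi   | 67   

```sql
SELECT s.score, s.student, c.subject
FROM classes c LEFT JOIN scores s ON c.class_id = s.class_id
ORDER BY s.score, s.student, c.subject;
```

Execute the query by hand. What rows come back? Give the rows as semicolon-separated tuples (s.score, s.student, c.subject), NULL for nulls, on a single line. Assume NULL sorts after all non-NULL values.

(67, Heidi, Chem); (69, Uma, Chem); (72, Alice, Chem); (97, Wendy, Chem); (NULL, NULL, Art); (NULL, NULL, Chem); (NULL, NULL, Econ); (NULL, NULL, Stats); (NULL, NULL, Stats); (NULL, NULL, NULL)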